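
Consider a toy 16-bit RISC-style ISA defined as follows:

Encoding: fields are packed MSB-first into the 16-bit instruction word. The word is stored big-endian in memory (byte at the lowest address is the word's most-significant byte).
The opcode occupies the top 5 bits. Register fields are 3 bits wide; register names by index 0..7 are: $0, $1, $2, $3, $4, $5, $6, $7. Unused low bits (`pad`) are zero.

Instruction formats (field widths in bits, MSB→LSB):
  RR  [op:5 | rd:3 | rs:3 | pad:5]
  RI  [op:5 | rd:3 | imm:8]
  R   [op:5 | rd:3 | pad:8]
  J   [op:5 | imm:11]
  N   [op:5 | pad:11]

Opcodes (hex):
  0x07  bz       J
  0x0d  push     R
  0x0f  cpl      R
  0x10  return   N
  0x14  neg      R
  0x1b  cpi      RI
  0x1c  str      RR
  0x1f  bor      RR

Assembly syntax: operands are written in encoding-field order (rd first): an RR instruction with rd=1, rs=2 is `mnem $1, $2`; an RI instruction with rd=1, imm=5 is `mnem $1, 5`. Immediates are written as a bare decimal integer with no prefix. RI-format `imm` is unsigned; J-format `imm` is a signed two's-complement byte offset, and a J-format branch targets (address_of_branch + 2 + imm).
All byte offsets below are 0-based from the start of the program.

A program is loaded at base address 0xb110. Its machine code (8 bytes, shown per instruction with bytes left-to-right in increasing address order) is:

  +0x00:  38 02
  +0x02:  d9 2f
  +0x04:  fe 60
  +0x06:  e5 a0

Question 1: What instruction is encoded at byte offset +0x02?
cpi $1, 47

+0x02: d9 2f ⇒ word 0xd92f (big)
  op=0xd92f>>11=0x1b ⇒ cpi (RI)
  rd@[10:8]=0x1 ⇒ $1
  imm@[7:0]=0x2f ⇒ 47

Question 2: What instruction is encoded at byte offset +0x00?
bz 2

[00] 38 02 → 0x3802
  top 5b → 0x7 → bz [J]
  [10:0] imm=2 = 2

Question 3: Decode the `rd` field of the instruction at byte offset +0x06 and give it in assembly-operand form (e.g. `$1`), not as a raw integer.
$5

off 0x06: read e5 a0 as big → 0xe5a0
  top 5b → 0x1c → str [RR]
  rd: (w>>8)&0x7=0x5 → $5
  rs: (w>>5)&0x7=0x5 → $5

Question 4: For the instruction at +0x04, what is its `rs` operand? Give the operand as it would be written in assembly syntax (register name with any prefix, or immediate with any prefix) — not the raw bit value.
+0x04: fe 60 ⇒ word 0xfe60 (big)
  opcode bits[15:11]=0x1f: bor/RR
  rd@[10:8]=0x6 ⇒ $6
  rs@[7:5]=0x3 ⇒ $3

$3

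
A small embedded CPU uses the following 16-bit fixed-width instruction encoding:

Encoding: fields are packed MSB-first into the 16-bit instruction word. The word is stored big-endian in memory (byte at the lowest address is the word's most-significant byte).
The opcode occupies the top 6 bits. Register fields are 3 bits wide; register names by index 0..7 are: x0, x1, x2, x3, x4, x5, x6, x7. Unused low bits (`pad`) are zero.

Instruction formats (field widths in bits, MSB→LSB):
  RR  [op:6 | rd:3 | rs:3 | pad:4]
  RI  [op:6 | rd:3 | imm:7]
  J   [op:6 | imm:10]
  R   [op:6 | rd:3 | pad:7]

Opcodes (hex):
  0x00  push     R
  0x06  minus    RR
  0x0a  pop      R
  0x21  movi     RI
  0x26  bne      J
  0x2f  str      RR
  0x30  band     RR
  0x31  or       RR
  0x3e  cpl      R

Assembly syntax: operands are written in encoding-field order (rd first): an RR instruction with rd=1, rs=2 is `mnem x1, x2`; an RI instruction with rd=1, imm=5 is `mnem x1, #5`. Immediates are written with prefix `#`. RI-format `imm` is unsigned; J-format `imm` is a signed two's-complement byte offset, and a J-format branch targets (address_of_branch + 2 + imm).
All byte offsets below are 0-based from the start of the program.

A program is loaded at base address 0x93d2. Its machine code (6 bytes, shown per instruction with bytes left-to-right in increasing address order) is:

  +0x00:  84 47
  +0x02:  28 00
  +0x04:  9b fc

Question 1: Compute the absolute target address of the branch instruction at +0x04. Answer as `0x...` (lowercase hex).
0x93d4

off 0x04: read 9b fc as big → 0x9bfc
  top 6b → 0x26 → bne [J]
  [9:0] imm=1020 (s10→-4) = #-4
  target = base 0x93d2 + off 0x04 + 2 + imm -4 = 0x93d4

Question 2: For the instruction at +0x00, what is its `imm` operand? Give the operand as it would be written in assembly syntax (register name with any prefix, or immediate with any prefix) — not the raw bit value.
@+00  big-endian(84 47) = 0x8447
  op=0x8447>>10=0x21 ⇒ movi (RI)
  rd@[9:7]=0x0 ⇒ x0
  imm@[6:0]=0x47 ⇒ #71

#71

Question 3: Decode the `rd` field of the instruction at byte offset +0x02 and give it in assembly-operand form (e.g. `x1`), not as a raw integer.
x0

[02] 28 00 → 0x2800
  top 6b → 0xa → pop [R]
  rd: (w>>7)&0x7=0x0 → x0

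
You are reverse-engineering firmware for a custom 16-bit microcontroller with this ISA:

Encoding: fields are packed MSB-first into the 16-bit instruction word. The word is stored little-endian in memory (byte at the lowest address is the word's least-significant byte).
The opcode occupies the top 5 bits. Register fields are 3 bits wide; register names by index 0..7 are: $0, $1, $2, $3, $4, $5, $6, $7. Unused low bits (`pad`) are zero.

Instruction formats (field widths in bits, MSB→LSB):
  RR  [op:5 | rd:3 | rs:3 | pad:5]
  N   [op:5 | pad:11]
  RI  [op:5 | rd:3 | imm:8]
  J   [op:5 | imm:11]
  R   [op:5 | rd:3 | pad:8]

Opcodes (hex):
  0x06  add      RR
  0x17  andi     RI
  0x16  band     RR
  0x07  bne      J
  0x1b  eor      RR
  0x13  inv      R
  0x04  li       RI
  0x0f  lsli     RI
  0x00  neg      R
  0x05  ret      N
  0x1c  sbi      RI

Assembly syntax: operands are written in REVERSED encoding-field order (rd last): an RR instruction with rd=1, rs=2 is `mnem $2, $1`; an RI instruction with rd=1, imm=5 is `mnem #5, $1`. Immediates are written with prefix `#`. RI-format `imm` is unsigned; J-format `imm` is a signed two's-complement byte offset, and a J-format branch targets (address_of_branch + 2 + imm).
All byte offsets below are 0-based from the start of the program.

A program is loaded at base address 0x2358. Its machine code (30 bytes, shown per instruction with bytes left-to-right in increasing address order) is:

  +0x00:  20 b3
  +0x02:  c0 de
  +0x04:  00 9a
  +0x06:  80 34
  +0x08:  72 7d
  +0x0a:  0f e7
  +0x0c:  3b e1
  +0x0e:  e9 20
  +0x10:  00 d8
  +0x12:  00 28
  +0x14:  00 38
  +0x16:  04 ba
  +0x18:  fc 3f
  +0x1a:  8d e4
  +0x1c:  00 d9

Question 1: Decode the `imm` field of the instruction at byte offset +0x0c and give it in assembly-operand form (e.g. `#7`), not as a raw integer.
+0x0c: 3b e1 ⇒ word 0xe13b (little)
  op=0xe13b>>11=0x1c ⇒ sbi (RI)
  rd@[10:8]=0x1 ⇒ $1
  imm@[7:0]=0x3b ⇒ #59

#59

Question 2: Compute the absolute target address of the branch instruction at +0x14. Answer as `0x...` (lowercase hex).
+0x14: 00 38 ⇒ word 0x3800 (little)
  opcode bits[15:11]=0x7: bne/J
  imm: (w>>0)&0x7ff=0x0 → #0
  target = base 0x2358 + off 0x14 + 2 + imm 0 = 0x236e

0x236e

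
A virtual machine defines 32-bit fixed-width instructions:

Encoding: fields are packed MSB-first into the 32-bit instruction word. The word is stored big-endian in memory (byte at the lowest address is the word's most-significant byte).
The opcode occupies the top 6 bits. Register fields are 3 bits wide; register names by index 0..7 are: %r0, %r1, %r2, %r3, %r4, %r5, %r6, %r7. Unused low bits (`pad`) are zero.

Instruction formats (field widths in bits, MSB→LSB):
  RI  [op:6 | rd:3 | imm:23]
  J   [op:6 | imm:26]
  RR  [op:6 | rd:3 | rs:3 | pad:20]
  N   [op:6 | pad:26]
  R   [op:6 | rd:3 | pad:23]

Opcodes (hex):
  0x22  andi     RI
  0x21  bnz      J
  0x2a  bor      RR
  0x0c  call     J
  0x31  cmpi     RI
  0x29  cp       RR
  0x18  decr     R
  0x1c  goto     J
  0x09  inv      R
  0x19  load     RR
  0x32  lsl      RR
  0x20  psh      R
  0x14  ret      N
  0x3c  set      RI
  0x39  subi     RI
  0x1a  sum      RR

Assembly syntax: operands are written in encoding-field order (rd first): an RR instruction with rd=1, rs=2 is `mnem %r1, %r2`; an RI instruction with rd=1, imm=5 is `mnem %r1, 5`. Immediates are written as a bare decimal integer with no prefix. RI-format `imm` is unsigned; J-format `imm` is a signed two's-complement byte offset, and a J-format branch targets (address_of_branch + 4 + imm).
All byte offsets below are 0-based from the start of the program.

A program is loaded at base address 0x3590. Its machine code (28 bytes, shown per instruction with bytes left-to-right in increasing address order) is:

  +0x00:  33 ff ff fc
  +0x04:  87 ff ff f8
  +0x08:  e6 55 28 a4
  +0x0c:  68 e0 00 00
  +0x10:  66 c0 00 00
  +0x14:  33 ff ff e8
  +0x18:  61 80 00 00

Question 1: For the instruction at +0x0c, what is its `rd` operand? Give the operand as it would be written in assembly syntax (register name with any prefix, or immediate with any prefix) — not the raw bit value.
off 0x0c: read 68 e0 00 00 as big → 0x68e00000
  op=0x68e00000>>26=0x1a ⇒ sum (RR)
  rd: (w>>23)&0x7=0x1 → %r1
  rs: (w>>20)&0x7=0x6 → %r6

%r1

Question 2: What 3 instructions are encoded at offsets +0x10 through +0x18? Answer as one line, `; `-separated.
@+10  big-endian(66 c0 00 00) = 0x66c00000
  op=0x66c00000>>26=0x19 ⇒ load (RR)
  [25:23] rd=5 = %r5
  [22:20] rs=4 = %r4
@+14  big-endian(33 ff ff e8) = 0x33ffffe8
  op=0x33ffffe8>>26=0xc ⇒ call (J)
  [25:0] imm=67108840 (s26→-24) = -24
@+18  big-endian(61 80 00 00) = 0x61800000
  op=0x61800000>>26=0x18 ⇒ decr (R)
  [25:23] rd=3 = %r3

load %r5, %r4; call -24; decr %r3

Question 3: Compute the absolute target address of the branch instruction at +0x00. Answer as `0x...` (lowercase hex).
off 0x00: read 33 ff ff fc as big → 0x33fffffc
  top 6b → 0xc → call [J]
  [25:0] imm=67108860 (s26→-4) = -4
  target = base 0x3590 + off 0x00 + 4 + imm -4 = 0x3590

0x3590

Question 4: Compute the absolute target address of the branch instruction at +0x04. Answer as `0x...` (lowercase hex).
@+04  big-endian(87 ff ff f8) = 0x87fffff8
  top 6b → 0x21 → bnz [J]
  [25:0] imm=67108856 (s26→-8) = -8
  target = base 0x3590 + off 0x04 + 4 + imm -8 = 0x3590

0x3590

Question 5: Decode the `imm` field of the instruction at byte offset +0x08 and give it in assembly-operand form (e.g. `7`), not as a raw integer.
[08] e6 55 28 a4 → 0xe65528a4
  top 6b → 0x39 → subi [RI]
  [25:23] rd=4 = %r4
  [22:0] imm=5580964 = 5580964

5580964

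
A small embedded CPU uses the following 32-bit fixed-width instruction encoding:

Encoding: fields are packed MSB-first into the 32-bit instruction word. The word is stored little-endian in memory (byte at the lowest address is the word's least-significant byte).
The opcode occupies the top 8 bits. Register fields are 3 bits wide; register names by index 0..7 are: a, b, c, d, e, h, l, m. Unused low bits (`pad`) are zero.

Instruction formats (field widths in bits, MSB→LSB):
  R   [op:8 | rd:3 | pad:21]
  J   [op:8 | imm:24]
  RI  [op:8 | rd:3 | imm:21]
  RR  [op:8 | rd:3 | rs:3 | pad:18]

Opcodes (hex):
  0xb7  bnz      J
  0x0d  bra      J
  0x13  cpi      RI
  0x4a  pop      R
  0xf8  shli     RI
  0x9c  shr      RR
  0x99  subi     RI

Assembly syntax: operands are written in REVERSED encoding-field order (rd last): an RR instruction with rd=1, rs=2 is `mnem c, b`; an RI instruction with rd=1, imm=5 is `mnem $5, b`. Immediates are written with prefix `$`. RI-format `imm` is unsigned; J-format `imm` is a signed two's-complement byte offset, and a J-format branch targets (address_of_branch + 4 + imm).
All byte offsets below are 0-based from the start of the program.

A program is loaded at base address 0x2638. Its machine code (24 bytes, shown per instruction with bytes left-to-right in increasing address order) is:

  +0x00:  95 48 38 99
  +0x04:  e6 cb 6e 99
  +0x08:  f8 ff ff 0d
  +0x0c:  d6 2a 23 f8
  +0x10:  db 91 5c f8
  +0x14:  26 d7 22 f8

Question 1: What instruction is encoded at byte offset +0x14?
shli $186150, b

[14] 26 d7 22 f8 → 0xf822d726
  top 8b → 0xf8 → shli [RI]
  [23:21] rd=1 = b
  [20:0] imm=186150 = $186150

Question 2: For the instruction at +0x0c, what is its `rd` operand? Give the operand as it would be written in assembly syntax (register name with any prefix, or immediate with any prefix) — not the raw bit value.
[0c] d6 2a 23 f8 → 0xf8232ad6
  top 8b → 0xf8 → shli [RI]
  [23:21] rd=1 = b
  [20:0] imm=207574 = $207574

b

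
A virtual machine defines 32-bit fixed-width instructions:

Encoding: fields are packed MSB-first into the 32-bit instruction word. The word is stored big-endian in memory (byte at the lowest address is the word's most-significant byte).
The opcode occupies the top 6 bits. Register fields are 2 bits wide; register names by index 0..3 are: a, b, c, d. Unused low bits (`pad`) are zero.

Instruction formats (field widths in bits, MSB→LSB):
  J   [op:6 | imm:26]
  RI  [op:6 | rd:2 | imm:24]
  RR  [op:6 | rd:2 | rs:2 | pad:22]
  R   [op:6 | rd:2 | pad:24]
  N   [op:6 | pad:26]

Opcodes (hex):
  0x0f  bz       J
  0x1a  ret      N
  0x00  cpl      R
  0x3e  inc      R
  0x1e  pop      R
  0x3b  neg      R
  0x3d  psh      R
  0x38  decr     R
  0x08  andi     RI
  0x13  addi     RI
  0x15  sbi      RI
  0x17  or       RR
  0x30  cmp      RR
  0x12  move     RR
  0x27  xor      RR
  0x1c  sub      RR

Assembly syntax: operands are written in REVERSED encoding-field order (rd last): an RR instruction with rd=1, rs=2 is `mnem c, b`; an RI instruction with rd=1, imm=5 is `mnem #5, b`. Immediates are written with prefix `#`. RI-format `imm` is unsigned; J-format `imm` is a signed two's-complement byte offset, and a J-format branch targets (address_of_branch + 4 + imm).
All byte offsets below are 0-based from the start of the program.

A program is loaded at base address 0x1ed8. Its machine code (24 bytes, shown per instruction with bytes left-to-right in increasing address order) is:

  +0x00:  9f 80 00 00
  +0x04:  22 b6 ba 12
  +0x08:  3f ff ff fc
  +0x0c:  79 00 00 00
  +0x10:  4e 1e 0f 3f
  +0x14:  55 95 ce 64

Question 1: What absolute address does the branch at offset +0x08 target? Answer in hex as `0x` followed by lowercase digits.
+0x08: 3f ff ff fc ⇒ word 0x3ffffffc (big)
  op=0x3ffffffc>>26=0xf ⇒ bz (J)
  [25:0] imm=67108860 (s26→-4) = #-4
  target = base 0x1ed8 + off 0x08 + 4 + imm -4 = 0x1ee0

0x1ee0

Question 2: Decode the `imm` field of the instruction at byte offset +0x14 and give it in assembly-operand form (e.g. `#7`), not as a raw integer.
#9817700

@+14  big-endian(55 95 ce 64) = 0x5595ce64
  top 6b → 0x15 → sbi [RI]
  [25:24] rd=1 = b
  [23:0] imm=9817700 = #9817700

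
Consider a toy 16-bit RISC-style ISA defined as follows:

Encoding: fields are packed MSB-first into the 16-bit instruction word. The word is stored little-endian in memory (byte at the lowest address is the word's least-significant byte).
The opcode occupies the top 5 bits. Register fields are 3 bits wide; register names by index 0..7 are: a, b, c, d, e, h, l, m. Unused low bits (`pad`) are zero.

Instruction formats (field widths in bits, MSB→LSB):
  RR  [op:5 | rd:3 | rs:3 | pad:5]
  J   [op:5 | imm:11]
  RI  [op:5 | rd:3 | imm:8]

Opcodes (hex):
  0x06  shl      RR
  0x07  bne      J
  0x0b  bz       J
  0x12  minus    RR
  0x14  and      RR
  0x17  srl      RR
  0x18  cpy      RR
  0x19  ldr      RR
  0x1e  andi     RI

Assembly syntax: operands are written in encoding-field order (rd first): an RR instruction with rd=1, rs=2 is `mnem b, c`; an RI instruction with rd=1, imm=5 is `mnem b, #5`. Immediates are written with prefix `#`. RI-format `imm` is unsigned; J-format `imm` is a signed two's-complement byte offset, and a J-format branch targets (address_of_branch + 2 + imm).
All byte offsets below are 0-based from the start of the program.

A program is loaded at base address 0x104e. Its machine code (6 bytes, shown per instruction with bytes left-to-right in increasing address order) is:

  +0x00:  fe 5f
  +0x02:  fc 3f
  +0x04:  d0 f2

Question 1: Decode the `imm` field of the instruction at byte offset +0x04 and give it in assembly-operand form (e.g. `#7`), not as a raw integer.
#208

@+04  little-endian(d0 f2) = 0xf2d0
  top 5b → 0x1e → andi [RI]
  rd: (w>>8)&0x7=0x2 → c
  imm: (w>>0)&0xff=0xd0 → #208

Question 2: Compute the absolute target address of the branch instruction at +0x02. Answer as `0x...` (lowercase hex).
off 0x02: read fc 3f as little → 0x3ffc
  top 5b → 0x7 → bne [J]
  imm@[10:0]=0x7fc (s11→-4) ⇒ #-4
  target = base 0x104e + off 0x02 + 2 + imm -4 = 0x104e

0x104e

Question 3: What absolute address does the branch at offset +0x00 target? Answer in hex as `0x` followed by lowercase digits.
@+00  little-endian(fe 5f) = 0x5ffe
  op=0x5ffe>>11=0xb ⇒ bz (J)
  imm@[10:0]=0x7fe (s11→-2) ⇒ #-2
  target = base 0x104e + off 0x00 + 2 + imm -2 = 0x104e

0x104e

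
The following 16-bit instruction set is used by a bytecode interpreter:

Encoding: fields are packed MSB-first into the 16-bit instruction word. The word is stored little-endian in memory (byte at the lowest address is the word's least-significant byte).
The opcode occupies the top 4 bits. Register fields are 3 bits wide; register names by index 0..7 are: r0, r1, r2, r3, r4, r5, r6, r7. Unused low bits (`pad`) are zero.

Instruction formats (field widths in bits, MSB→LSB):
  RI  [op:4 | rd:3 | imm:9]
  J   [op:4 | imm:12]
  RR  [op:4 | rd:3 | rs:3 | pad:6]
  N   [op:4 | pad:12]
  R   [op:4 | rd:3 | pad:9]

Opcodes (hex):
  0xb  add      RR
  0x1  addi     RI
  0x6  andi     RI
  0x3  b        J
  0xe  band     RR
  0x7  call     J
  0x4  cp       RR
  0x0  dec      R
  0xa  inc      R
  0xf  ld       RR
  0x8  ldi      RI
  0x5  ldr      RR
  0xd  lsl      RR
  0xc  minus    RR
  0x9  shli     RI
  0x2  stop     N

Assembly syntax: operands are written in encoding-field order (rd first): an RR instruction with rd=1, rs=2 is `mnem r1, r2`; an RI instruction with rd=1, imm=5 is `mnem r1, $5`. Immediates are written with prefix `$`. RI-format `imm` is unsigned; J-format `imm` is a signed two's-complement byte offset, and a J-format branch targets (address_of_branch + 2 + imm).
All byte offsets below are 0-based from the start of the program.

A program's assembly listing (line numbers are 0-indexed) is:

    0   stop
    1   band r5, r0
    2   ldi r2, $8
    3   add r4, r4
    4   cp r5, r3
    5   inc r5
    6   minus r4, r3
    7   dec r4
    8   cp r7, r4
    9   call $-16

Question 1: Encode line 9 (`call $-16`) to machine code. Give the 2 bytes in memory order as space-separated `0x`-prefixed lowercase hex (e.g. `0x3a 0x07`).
line 9 (call): pack op=0x7:4|imm=-16:12 = 0x7ff0; little→ f0 7f

0xf0 0x7f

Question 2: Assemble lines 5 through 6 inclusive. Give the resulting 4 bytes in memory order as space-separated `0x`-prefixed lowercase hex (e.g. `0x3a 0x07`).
0x00 0xaa 0xc0 0xc8

5. inc fields op=0xa:4|rd=5:3|pad=0:9 → word aa00h → 00 aa
6. minus fields op=0xc:4|rd=4:3|rs=3:3|pad=0:6 → word c8c0h → c0 c8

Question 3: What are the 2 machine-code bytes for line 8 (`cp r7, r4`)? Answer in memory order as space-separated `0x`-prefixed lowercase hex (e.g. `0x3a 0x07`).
0x00 0x4f

line 8 (cp): pack op=0x4:4|rd=7:3|rs=4:3|pad=0:6 = 0x4f00; little→ 00 4f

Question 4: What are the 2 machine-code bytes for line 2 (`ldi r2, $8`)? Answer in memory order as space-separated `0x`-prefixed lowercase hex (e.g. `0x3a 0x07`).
2. ldi fields op=0x8:4|rd=2:3|imm=8:9 → word 8408h → 08 84

0x08 0x84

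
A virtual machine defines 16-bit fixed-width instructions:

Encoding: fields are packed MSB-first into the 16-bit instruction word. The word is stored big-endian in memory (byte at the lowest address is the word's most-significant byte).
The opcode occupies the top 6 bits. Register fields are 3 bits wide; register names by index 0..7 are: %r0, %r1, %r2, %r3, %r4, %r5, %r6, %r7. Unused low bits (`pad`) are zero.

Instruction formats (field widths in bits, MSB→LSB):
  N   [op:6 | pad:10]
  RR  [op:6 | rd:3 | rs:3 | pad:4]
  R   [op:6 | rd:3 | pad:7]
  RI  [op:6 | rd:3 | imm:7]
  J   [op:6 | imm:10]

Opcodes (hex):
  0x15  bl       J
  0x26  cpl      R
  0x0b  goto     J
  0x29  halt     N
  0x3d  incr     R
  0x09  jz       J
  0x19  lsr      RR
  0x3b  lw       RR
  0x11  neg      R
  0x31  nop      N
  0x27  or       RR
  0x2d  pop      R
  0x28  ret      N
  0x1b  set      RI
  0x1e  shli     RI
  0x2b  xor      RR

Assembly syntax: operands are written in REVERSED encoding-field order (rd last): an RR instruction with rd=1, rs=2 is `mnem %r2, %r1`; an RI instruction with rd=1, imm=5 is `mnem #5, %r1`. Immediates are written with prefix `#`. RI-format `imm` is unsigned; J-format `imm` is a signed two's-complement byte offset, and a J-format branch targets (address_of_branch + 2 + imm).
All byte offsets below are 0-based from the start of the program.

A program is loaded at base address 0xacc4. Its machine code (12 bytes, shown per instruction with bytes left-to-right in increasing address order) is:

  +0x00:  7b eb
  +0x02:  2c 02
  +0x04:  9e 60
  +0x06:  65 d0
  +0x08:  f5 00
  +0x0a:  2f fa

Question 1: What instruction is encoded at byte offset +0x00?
shli #107, %r7

@+00  big-endian(7b eb) = 0x7beb
  op=0x7beb>>10=0x1e ⇒ shli (RI)
  rd@[9:7]=0x7 ⇒ %r7
  imm@[6:0]=0x6b ⇒ #107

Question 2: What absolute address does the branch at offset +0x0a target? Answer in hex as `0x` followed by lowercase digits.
0xacca

+0x0a: 2f fa ⇒ word 0x2ffa (big)
  op=0x2ffa>>10=0xb ⇒ goto (J)
  imm@[9:0]=0x3fa (s10→-6) ⇒ #-6
  target = base 0xacc4 + off 0x0a + 2 + imm -6 = 0xacca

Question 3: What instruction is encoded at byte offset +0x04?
[04] 9e 60 → 0x9e60
  opcode bits[15:10]=0x27: or/RR
  rd: (w>>7)&0x7=0x4 → %r4
  rs: (w>>4)&0x7=0x6 → %r6

or %r6, %r4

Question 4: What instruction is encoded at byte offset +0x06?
+0x06: 65 d0 ⇒ word 0x65d0 (big)
  op=0x65d0>>10=0x19 ⇒ lsr (RR)
  rd@[9:7]=0x3 ⇒ %r3
  rs@[6:4]=0x5 ⇒ %r5

lsr %r5, %r3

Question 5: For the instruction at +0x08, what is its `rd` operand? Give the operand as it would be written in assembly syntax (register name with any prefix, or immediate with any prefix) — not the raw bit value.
@+08  big-endian(f5 00) = 0xf500
  top 6b → 0x3d → incr [R]
  [9:7] rd=2 = %r2

%r2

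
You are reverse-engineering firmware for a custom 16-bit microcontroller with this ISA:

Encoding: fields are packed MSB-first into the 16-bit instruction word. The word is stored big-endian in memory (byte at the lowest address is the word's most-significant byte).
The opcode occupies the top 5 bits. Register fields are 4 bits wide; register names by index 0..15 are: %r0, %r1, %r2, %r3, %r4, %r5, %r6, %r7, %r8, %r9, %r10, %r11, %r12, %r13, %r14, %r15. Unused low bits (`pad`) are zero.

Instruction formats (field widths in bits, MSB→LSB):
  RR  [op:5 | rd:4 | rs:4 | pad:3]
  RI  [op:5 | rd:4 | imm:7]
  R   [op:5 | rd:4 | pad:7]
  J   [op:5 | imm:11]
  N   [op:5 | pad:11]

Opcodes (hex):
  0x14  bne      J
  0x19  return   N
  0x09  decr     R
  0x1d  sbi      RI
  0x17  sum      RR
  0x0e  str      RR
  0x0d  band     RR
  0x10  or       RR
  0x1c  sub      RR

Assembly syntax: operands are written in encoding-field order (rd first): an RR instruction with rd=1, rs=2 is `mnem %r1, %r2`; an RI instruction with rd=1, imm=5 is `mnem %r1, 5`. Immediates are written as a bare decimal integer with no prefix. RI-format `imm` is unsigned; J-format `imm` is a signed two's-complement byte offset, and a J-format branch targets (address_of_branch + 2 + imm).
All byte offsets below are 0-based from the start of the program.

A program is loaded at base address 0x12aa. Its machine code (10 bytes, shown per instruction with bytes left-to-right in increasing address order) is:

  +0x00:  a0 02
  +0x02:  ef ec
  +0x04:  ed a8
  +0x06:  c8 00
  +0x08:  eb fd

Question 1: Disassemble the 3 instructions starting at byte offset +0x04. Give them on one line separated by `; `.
[04] ed a8 → 0xeda8
  op=0xeda8>>11=0x1d ⇒ sbi (RI)
  rd@[10:7]=0xb ⇒ %r11
  imm@[6:0]=0x28 ⇒ 40
[06] c8 00 → 0xc800
  op=0xc800>>11=0x19 ⇒ return (N)
[08] eb fd → 0xebfd
  op=0xebfd>>11=0x1d ⇒ sbi (RI)
  rd@[10:7]=0x7 ⇒ %r7
  imm@[6:0]=0x7d ⇒ 125

sbi %r11, 40; return; sbi %r7, 125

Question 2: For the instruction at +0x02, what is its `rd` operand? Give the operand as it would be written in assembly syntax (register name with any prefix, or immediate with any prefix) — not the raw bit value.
%r15

+0x02: ef ec ⇒ word 0xefec (big)
  op=0xefec>>11=0x1d ⇒ sbi (RI)
  rd: (w>>7)&0xf=0xf → %r15
  imm: (w>>0)&0x7f=0x6c → 108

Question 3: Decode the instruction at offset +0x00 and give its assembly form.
@+00  big-endian(a0 02) = 0xa002
  op=0xa002>>11=0x14 ⇒ bne (J)
  imm: (w>>0)&0x7ff=0x2 → 2

bne 2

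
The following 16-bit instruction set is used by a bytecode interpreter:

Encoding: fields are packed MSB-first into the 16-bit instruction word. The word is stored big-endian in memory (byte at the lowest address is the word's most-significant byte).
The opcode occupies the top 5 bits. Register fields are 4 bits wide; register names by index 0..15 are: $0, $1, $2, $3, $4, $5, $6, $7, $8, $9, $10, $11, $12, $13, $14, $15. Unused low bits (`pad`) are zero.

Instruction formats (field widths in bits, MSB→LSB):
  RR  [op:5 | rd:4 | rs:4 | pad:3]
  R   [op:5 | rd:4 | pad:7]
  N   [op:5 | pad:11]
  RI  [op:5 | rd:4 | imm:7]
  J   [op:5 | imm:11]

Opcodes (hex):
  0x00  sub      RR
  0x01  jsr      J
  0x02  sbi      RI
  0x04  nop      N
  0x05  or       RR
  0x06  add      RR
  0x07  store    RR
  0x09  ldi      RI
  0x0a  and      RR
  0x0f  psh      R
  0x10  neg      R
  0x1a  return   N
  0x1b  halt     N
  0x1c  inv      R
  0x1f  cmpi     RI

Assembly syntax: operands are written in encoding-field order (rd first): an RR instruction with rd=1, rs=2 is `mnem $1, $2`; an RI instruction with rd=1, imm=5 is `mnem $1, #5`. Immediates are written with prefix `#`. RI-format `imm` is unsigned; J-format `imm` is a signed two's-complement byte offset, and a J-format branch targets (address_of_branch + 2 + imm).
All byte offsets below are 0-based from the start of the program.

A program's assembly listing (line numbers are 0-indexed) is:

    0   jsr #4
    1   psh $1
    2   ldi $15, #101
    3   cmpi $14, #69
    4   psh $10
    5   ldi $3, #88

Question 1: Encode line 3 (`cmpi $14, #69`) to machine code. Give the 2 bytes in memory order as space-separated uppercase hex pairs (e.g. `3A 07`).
line 3 (cmpi): pack op=0x1f:5|rd=14:4|imm=69:7 = 0xff45; big→ ff 45

FF 45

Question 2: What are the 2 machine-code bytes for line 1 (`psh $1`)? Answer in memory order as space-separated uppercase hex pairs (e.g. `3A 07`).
line 1 (psh): pack op=0xf:5|rd=1:4|pad=0:7 = 0x7880; big→ 78 80

78 80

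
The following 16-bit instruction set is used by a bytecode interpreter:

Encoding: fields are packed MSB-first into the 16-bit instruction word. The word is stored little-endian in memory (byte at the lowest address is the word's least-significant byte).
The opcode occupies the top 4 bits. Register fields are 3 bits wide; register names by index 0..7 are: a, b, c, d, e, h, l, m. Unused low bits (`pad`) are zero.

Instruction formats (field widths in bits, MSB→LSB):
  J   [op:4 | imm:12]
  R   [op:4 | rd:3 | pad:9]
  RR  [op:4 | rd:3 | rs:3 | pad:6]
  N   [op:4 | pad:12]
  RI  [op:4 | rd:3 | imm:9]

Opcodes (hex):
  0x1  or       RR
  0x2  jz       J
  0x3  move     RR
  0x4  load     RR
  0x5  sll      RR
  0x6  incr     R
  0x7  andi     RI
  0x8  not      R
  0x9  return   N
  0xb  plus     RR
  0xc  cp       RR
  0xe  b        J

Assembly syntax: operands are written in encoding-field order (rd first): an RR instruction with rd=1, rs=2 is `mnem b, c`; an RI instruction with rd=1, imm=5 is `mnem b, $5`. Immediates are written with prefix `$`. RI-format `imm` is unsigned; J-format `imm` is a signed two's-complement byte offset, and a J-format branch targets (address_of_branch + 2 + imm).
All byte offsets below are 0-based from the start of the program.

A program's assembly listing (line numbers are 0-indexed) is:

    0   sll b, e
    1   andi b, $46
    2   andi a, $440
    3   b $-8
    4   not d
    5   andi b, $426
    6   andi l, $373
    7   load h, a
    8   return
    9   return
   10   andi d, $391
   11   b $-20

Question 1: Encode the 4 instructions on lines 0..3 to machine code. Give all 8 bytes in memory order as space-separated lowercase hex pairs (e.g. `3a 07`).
00 53 2e 72 b8 71 f8 ef

line 0 (sll): pack op=0x5:4|rd=1:3|rs=4:3|pad=0:6 = 0x5300; little→ 00 53
line 1 (andi): pack op=0x7:4|rd=1:3|imm=46:9 = 0x722e; little→ 2e 72
line 2 (andi): pack op=0x7:4|rd=0:3|imm=440:9 = 0x71b8; little→ b8 71
line 3 (b): pack op=0xe:4|imm=-8:12 = 0xeff8; little→ f8 ef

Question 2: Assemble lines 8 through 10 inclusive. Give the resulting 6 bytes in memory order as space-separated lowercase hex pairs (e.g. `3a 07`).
8. return fields op=0x9:4|pad=0:12 → word 9000h → 00 90
9. return fields op=0x9:4|pad=0:12 → word 9000h → 00 90
10. andi fields op=0x7:4|rd=3:3|imm=391:9 → word 7787h → 87 77

00 90 00 90 87 77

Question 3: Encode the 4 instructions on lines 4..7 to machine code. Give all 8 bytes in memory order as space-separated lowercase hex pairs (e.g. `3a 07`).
00 86 aa 73 75 7d 00 4a

L4: not op=0x8:4|rd=3:3|pad=0:9 ⇒ 0x8600 ⇒ little 00 86
L5: andi op=0x7:4|rd=1:3|imm=426:9 ⇒ 0x73aa ⇒ little aa 73
L6: andi op=0x7:4|rd=6:3|imm=373:9 ⇒ 0x7d75 ⇒ little 75 7d
L7: load op=0x4:4|rd=5:3|rs=0:3|pad=0:6 ⇒ 0x4a00 ⇒ little 00 4a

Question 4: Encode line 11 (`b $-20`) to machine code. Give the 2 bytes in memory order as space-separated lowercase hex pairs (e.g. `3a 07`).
ec ef

11. b fields op=0xe:4|imm=-20:12 → word efech → ec ef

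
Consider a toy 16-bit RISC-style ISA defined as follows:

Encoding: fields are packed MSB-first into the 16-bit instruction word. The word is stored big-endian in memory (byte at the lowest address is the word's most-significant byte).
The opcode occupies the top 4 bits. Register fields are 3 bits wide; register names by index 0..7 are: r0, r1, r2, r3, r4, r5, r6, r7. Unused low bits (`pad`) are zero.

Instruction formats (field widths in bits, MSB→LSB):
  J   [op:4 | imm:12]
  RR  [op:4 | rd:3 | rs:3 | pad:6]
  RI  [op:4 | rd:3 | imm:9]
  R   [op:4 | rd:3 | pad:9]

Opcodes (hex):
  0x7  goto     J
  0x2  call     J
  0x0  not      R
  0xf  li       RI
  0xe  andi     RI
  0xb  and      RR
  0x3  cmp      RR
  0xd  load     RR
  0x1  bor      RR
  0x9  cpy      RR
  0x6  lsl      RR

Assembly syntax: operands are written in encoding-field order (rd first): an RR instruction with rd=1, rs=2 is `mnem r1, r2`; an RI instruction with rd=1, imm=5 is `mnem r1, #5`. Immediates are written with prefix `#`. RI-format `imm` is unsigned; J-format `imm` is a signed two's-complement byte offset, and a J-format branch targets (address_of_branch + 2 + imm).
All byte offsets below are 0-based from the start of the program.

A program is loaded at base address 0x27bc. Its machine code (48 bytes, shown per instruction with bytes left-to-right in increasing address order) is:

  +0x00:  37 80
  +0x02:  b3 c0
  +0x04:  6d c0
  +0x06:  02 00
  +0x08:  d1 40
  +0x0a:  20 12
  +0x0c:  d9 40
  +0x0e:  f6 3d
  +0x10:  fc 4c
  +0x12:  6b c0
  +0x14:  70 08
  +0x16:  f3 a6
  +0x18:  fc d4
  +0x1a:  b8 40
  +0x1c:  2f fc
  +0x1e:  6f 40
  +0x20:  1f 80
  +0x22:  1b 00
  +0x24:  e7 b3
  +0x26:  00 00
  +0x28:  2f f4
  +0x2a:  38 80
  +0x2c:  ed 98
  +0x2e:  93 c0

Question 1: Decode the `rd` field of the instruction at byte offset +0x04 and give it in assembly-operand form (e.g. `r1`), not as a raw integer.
r6

+0x04: 6d c0 ⇒ word 0x6dc0 (big)
  top 4b → 0x6 → lsl [RR]
  rd: (w>>9)&0x7=0x6 → r6
  rs: (w>>6)&0x7=0x7 → r7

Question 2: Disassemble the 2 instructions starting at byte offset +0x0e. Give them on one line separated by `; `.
li r3, #61; li r6, #76

off 0x0e: read f6 3d as big → 0xf63d
  top 4b → 0xf → li [RI]
  rd@[11:9]=0x3 ⇒ r3
  imm@[8:0]=0x3d ⇒ #61
off 0x10: read fc 4c as big → 0xfc4c
  top 4b → 0xf → li [RI]
  rd@[11:9]=0x6 ⇒ r6
  imm@[8:0]=0x4c ⇒ #76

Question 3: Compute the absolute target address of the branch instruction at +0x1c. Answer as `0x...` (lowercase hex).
0x27d6

+0x1c: 2f fc ⇒ word 0x2ffc (big)
  op=0x2ffc>>12=0x2 ⇒ call (J)
  imm@[11:0]=0xffc (s12→-4) ⇒ #-4
  target = base 0x27bc + off 0x1c + 2 + imm -4 = 0x27d6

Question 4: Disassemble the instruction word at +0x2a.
+0x2a: 38 80 ⇒ word 0x3880 (big)
  opcode bits[15:12]=0x3: cmp/RR
  rd: (w>>9)&0x7=0x4 → r4
  rs: (w>>6)&0x7=0x2 → r2

cmp r4, r2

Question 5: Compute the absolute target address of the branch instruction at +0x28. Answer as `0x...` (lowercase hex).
off 0x28: read 2f f4 as big → 0x2ff4
  op=0x2ff4>>12=0x2 ⇒ call (J)
  imm@[11:0]=0xff4 (s12→-12) ⇒ #-12
  target = base 0x27bc + off 0x28 + 2 + imm -12 = 0x27da

0x27da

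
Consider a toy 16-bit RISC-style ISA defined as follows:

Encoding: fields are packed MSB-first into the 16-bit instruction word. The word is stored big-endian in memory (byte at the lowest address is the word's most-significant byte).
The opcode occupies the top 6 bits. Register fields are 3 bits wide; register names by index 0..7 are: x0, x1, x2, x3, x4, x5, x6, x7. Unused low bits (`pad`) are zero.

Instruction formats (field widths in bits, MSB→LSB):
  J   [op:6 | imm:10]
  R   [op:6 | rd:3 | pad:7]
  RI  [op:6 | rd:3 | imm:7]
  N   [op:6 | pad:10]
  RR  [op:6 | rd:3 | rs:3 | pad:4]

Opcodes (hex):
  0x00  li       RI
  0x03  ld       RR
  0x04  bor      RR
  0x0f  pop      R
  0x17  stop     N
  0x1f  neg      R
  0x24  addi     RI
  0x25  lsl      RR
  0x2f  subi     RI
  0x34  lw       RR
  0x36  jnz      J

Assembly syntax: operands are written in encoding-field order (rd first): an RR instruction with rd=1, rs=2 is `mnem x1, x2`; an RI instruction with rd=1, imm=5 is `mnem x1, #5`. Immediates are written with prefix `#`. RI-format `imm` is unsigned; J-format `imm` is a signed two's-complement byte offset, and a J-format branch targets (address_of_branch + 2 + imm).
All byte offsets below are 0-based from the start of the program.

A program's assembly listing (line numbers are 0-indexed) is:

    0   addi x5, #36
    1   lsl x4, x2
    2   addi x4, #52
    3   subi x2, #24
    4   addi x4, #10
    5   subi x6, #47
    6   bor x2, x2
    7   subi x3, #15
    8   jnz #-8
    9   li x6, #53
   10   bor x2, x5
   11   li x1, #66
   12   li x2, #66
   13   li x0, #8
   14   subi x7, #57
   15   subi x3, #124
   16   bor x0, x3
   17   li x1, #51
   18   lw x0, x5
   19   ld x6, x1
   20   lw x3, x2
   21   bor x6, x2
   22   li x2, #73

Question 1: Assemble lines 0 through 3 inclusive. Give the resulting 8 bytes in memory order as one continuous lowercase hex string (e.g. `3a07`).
92a496209234bd18

0. addi fields op=0x24:6|rd=5:3|imm=36:7 → word 92a4h → 92 a4
1. lsl fields op=0x25:6|rd=4:3|rs=2:3|pad=0:4 → word 9620h → 96 20
2. addi fields op=0x24:6|rd=4:3|imm=52:7 → word 9234h → 92 34
3. subi fields op=0x2f:6|rd=2:3|imm=24:7 → word bd18h → bd 18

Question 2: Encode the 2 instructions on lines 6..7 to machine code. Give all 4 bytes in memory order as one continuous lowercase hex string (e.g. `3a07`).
1120bd8f

line 6 (bor): pack op=0x4:6|rd=2:3|rs=2:3|pad=0:4 = 0x1120; big→ 11 20
line 7 (subi): pack op=0x2f:6|rd=3:3|imm=15:7 = 0xbd8f; big→ bd 8f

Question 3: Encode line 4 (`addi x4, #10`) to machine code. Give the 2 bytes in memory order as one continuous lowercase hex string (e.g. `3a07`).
line 4 (addi): pack op=0x24:6|rd=4:3|imm=10:7 = 0x920a; big→ 92 0a

920a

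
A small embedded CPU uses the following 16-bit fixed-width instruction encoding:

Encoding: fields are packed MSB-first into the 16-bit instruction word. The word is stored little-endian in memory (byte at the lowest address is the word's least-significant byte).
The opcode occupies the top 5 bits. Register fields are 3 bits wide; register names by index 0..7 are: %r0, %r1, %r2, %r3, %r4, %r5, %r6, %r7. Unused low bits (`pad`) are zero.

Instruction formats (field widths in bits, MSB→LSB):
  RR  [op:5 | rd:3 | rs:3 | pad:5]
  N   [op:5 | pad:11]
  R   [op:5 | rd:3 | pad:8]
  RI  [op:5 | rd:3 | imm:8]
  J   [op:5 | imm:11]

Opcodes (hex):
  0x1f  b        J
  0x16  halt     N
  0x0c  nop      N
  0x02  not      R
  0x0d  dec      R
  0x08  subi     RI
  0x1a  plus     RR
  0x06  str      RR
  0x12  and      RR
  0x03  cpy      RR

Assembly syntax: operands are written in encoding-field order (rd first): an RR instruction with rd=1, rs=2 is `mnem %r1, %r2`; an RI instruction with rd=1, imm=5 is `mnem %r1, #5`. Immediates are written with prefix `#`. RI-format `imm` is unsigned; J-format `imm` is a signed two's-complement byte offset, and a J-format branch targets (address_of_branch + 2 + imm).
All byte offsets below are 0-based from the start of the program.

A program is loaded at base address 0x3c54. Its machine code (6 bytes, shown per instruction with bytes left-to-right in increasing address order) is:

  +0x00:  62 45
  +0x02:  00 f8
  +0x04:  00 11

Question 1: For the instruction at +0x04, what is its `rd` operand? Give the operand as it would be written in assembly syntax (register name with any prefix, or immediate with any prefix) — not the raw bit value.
%r1

@+04  little-endian(00 11) = 0x1100
  op=0x1100>>11=0x2 ⇒ not (R)
  rd@[10:8]=0x1 ⇒ %r1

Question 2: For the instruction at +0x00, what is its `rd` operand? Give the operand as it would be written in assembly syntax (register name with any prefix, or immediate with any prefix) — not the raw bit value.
%r5

+0x00: 62 45 ⇒ word 0x4562 (little)
  opcode bits[15:11]=0x8: subi/RI
  rd@[10:8]=0x5 ⇒ %r5
  imm@[7:0]=0x62 ⇒ #98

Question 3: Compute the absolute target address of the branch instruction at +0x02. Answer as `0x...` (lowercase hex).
off 0x02: read 00 f8 as little → 0xf800
  opcode bits[15:11]=0x1f: b/J
  imm@[10:0]=0x0 ⇒ #0
  target = base 0x3c54 + off 0x02 + 2 + imm 0 = 0x3c58

0x3c58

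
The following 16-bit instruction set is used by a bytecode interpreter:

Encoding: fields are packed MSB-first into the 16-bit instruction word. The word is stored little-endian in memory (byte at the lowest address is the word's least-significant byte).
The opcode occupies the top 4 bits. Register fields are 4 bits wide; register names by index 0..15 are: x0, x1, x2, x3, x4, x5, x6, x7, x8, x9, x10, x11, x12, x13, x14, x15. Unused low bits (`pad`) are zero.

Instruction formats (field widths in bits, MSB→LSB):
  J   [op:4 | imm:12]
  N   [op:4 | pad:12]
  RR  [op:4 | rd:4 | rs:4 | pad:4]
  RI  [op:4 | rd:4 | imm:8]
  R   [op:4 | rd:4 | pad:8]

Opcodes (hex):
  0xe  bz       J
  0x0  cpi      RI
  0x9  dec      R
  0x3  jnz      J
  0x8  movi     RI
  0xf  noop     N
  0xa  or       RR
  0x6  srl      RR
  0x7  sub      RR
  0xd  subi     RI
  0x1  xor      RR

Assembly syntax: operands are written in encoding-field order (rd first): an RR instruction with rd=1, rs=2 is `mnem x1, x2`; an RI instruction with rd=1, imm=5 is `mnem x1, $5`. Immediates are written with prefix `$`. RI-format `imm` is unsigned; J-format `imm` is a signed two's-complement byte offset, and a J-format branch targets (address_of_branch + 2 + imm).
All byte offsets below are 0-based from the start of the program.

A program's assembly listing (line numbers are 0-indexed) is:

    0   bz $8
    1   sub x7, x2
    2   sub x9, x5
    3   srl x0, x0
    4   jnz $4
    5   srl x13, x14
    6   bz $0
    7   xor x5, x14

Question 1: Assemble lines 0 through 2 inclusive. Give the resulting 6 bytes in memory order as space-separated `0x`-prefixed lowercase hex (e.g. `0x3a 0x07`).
0x08 0xe0 0x20 0x77 0x50 0x79

0. bz fields op=0xe:4|imm=8:12 → word e008h → 08 e0
1. sub fields op=0x7:4|rd=7:4|rs=2:4|pad=0:4 → word 7720h → 20 77
2. sub fields op=0x7:4|rd=9:4|rs=5:4|pad=0:4 → word 7950h → 50 79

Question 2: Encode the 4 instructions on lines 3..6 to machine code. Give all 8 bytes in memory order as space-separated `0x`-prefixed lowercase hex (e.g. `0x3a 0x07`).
0x00 0x60 0x04 0x30 0xe0 0x6d 0x00 0xe0

3. srl fields op=0x6:4|rd=0:4|rs=0:4|pad=0:4 → word 6000h → 00 60
4. jnz fields op=0x3:4|imm=4:12 → word 3004h → 04 30
5. srl fields op=0x6:4|rd=13:4|rs=14:4|pad=0:4 → word 6de0h → e0 6d
6. bz fields op=0xe:4|imm=0:12 → word e000h → 00 e0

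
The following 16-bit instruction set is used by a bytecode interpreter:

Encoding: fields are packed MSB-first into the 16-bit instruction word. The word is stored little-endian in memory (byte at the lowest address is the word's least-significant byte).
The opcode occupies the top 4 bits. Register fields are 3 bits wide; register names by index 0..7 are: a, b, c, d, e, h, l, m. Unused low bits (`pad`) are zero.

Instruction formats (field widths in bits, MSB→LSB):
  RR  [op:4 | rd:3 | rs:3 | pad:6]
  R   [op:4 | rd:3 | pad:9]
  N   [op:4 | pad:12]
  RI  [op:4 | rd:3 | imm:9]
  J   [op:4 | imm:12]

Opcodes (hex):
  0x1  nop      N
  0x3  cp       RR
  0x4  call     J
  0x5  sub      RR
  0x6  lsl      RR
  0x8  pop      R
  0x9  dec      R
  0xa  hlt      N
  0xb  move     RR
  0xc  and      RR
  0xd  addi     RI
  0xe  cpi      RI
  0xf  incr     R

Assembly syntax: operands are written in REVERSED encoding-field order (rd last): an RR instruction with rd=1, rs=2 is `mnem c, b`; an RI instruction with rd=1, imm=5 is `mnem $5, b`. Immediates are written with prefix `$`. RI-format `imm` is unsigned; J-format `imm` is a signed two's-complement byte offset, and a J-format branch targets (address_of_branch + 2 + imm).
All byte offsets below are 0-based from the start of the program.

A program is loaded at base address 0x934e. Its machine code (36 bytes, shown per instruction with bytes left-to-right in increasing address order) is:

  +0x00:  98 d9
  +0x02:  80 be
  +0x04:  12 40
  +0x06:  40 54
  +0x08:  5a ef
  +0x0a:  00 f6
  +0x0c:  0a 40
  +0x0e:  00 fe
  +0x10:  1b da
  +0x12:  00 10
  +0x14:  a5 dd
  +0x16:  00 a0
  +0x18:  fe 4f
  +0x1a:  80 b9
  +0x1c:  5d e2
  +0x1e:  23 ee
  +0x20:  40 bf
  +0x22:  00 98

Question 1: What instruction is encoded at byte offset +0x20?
[20] 40 bf → 0xbf40
  top 4b → 0xb → move [RR]
  [11:9] rd=7 = m
  [8:6] rs=5 = h

move h, m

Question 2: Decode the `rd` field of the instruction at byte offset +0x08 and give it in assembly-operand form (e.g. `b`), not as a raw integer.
m

+0x08: 5a ef ⇒ word 0xef5a (little)
  top 4b → 0xe → cpi [RI]
  rd@[11:9]=0x7 ⇒ m
  imm@[8:0]=0x15a ⇒ $346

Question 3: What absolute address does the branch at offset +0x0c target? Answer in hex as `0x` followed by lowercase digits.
@+0c  little-endian(0a 40) = 0x400a
  top 4b → 0x4 → call [J]
  [11:0] imm=10 = $10
  target = base 0x934e + off 0x0c + 2 + imm 10 = 0x9366

0x9366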